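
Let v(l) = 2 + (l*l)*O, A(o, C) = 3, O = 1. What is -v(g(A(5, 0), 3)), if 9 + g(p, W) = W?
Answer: -38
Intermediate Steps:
g(p, W) = -9 + W
v(l) = 2 + l² (v(l) = 2 + (l*l)*1 = 2 + l²*1 = 2 + l²)
-v(g(A(5, 0), 3)) = -(2 + (-9 + 3)²) = -(2 + (-6)²) = -(2 + 36) = -1*38 = -38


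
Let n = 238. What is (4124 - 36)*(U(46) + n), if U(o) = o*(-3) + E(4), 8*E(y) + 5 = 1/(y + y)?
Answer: 3250471/8 ≈ 4.0631e+5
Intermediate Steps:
E(y) = -5/8 + 1/(16*y) (E(y) = -5/8 + 1/(8*(y + y)) = -5/8 + 1/(8*((2*y))) = -5/8 + (1/(2*y))/8 = -5/8 + 1/(16*y))
U(o) = -39/64 - 3*o (U(o) = o*(-3) + (1/16)*(1 - 10*4)/4 = -3*o + (1/16)*(¼)*(1 - 40) = -3*o + (1/16)*(¼)*(-39) = -3*o - 39/64 = -39/64 - 3*o)
(4124 - 36)*(U(46) + n) = (4124 - 36)*((-39/64 - 3*46) + 238) = 4088*((-39/64 - 138) + 238) = 4088*(-8871/64 + 238) = 4088*(6361/64) = 3250471/8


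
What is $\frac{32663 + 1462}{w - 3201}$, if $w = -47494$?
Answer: $- \frac{6825}{10139} \approx -0.67314$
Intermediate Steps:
$\frac{32663 + 1462}{w - 3201} = \frac{32663 + 1462}{-47494 - 3201} = \frac{34125}{-50695} = 34125 \left(- \frac{1}{50695}\right) = - \frac{6825}{10139}$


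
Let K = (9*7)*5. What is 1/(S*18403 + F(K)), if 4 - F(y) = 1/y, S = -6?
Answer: -315/34780411 ≈ -9.0568e-6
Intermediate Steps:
K = 315 (K = 63*5 = 315)
F(y) = 4 - 1/y
1/(S*18403 + F(K)) = 1/(-6*18403 + (4 - 1/315)) = 1/(-110418 + (4 - 1*1/315)) = 1/(-110418 + (4 - 1/315)) = 1/(-110418 + 1259/315) = 1/(-34780411/315) = -315/34780411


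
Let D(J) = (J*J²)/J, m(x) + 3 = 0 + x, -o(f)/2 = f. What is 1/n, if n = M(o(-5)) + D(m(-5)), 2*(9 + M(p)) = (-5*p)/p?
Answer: 2/105 ≈ 0.019048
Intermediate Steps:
o(f) = -2*f
m(x) = -3 + x (m(x) = -3 + (0 + x) = -3 + x)
M(p) = -23/2 (M(p) = -9 + ((-5*p)/p)/2 = -9 + (½)*(-5) = -9 - 5/2 = -23/2)
D(J) = J² (D(J) = J³/J = J²)
n = 105/2 (n = -23/2 + (-3 - 5)² = -23/2 + (-8)² = -23/2 + 64 = 105/2 ≈ 52.500)
1/n = 1/(105/2) = 2/105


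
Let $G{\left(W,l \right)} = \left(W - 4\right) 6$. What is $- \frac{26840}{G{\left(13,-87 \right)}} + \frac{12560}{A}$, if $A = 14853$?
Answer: $- \frac{66329380}{133677} \approx -496.19$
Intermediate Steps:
$G{\left(W,l \right)} = -24 + 6 W$ ($G{\left(W,l \right)} = \left(-4 + W\right) 6 = -24 + 6 W$)
$- \frac{26840}{G{\left(13,-87 \right)}} + \frac{12560}{A} = - \frac{26840}{-24 + 6 \cdot 13} + \frac{12560}{14853} = - \frac{26840}{-24 + 78} + 12560 \cdot \frac{1}{14853} = - \frac{26840}{54} + \frac{12560}{14853} = \left(-26840\right) \frac{1}{54} + \frac{12560}{14853} = - \frac{13420}{27} + \frac{12560}{14853} = - \frac{66329380}{133677}$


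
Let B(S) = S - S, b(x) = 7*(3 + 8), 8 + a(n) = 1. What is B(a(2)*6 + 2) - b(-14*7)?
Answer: -77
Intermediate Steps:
a(n) = -7 (a(n) = -8 + 1 = -7)
b(x) = 77 (b(x) = 7*11 = 77)
B(S) = 0
B(a(2)*6 + 2) - b(-14*7) = 0 - 1*77 = 0 - 77 = -77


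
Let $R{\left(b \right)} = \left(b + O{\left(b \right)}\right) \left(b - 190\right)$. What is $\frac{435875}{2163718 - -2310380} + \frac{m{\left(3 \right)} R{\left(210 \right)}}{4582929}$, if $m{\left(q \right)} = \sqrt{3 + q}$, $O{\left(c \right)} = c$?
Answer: $\frac{435875}{4474098} + \frac{2800 \sqrt{6}}{1527643} \approx 0.10191$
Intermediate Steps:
$R{\left(b \right)} = 2 b \left(-190 + b\right)$ ($R{\left(b \right)} = \left(b + b\right) \left(b - 190\right) = 2 b \left(b - 190\right) = 2 b \left(-190 + b\right)$)
$\frac{435875}{2163718 - -2310380} + \frac{m{\left(3 \right)} R{\left(210 \right)}}{4582929} = \frac{435875}{2163718 - -2310380} + \frac{\sqrt{3 + 3} \cdot 2 \cdot 210 \left(-190 + 210\right)}{4582929} = \frac{435875}{2163718 + 2310380} + \sqrt{6} \cdot 2 \cdot 210 \cdot 20 \cdot \frac{1}{4582929} = \frac{435875}{4474098} + \sqrt{6} \cdot 8400 \cdot \frac{1}{4582929} = 435875 \cdot \frac{1}{4474098} + 8400 \sqrt{6} \cdot \frac{1}{4582929} = \frac{435875}{4474098} + \frac{2800 \sqrt{6}}{1527643}$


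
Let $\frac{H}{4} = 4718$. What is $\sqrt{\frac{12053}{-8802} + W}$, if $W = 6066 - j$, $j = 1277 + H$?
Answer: $\frac{i \sqrt{121243265382}}{2934} \approx 118.68 i$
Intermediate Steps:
$H = 18872$ ($H = 4 \cdot 4718 = 18872$)
$j = 20149$ ($j = 1277 + 18872 = 20149$)
$W = -14083$ ($W = 6066 - 20149 = -14083$)
$\sqrt{\frac{12053}{-8802} + W} = \sqrt{\frac{12053}{-8802} - 14083} = \sqrt{12053 \left(- \frac{1}{8802}\right) - 14083} = \sqrt{- \frac{12053}{8802} - 14083} = \sqrt{- \frac{123970619}{8802}} = \frac{i \sqrt{121243265382}}{2934}$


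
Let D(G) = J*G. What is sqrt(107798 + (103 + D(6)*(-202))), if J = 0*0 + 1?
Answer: sqrt(106689) ≈ 326.63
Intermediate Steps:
J = 1 (J = 0 + 1 = 1)
D(G) = G (D(G) = 1*G = G)
sqrt(107798 + (103 + D(6)*(-202))) = sqrt(107798 + (103 + 6*(-202))) = sqrt(107798 + (103 - 1212)) = sqrt(107798 - 1109) = sqrt(106689)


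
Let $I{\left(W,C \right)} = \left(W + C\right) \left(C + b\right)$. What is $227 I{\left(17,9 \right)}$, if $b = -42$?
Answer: $-194766$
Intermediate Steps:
$I{\left(W,C \right)} = \left(-42 + C\right) \left(C + W\right)$ ($I{\left(W,C \right)} = \left(W + C\right) \left(C - 42\right) = \left(C + W\right) \left(-42 + C\right) = \left(-42 + C\right) \left(C + W\right)$)
$227 I{\left(17,9 \right)} = 227 \left(9^{2} - 378 - 714 + 9 \cdot 17\right) = 227 \left(81 - 378 - 714 + 153\right) = 227 \left(-858\right) = -194766$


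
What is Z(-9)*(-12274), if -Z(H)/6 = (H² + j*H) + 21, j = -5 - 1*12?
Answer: 18779220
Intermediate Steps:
j = -17 (j = -5 - 12 = -17)
Z(H) = -126 - 6*H² + 102*H (Z(H) = -6*((H² - 17*H) + 21) = -6*(21 + H² - 17*H) = -126 - 6*H² + 102*H)
Z(-9)*(-12274) = (-126 - 6*(-9)² + 102*(-9))*(-12274) = (-126 - 6*81 - 918)*(-12274) = (-126 - 486 - 918)*(-12274) = -1530*(-12274) = 18779220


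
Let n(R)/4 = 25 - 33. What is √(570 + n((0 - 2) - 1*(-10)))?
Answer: √538 ≈ 23.195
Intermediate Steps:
n(R) = -32 (n(R) = 4*(25 - 33) = 4*(-8) = -32)
√(570 + n((0 - 2) - 1*(-10))) = √(570 - 32) = √538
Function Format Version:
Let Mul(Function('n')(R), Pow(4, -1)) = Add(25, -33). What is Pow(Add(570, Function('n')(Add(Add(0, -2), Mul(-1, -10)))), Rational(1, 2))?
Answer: Pow(538, Rational(1, 2)) ≈ 23.195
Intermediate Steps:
Function('n')(R) = -32 (Function('n')(R) = Mul(4, Add(25, -33)) = Mul(4, -8) = -32)
Pow(Add(570, Function('n')(Add(Add(0, -2), Mul(-1, -10)))), Rational(1, 2)) = Pow(Add(570, -32), Rational(1, 2)) = Pow(538, Rational(1, 2))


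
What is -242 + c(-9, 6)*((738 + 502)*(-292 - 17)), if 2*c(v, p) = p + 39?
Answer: -8621342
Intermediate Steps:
c(v, p) = 39/2 + p/2 (c(v, p) = (p + 39)/2 = (39 + p)/2 = 39/2 + p/2)
-242 + c(-9, 6)*((738 + 502)*(-292 - 17)) = -242 + (39/2 + (½)*6)*((738 + 502)*(-292 - 17)) = -242 + (39/2 + 3)*(1240*(-309)) = -242 + (45/2)*(-383160) = -242 - 8621100 = -8621342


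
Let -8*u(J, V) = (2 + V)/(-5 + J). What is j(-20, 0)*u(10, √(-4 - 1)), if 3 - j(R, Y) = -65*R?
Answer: 1297/20 + 1297*I*√5/40 ≈ 64.85 + 72.505*I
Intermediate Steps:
u(J, V) = -(2 + V)/(8*(-5 + J))
j(R, Y) = 3 + 65*R (j(R, Y) = 3 - (-65)*R = 3 + 65*R)
j(-20, 0)*u(10, √(-4 - 1)) = (3 + 65*(-20))*((-2 - √(-4 - 1))/(8*(-5 + 10))) = (3 - 1300)*((⅛)*(-2 - √(-5))/5) = -1297*(-2 - I*√5)/(8*5) = -1297*(-1/20 - I*√5/40) = 1297/20 + 1297*I*√5/40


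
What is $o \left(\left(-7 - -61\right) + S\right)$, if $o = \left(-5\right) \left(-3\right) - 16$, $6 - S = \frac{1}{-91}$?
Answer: $- \frac{5461}{91} \approx -60.011$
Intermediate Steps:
$S = \frac{547}{91}$ ($S = 6 - \frac{1}{-91} = 6 - - \frac{1}{91} = 6 + \frac{1}{91} = \frac{547}{91} \approx 6.011$)
$o = -1$ ($o = 15 - 16 = -1$)
$o \left(\left(-7 - -61\right) + S\right) = - (\left(-7 - -61\right) + \frac{547}{91}) = - (\left(-7 + 61\right) + \frac{547}{91}) = - (54 + \frac{547}{91}) = \left(-1\right) \frac{5461}{91} = - \frac{5461}{91}$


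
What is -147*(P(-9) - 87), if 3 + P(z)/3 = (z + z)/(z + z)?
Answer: 13671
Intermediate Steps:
P(z) = -6 (P(z) = -9 + 3*((z + z)/(z + z)) = -9 + 3*((2*z)/((2*z))) = -9 + 3*((2*z)*(1/(2*z))) = -9 + 3*1 = -9 + 3 = -6)
-147*(P(-9) - 87) = -147*(-6 - 87) = -147*(-93) = 13671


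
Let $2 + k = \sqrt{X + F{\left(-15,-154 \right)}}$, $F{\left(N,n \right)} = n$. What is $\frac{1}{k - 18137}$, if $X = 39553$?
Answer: $- \frac{18139}{328983922} - \frac{\sqrt{39399}}{328983922} \approx -5.574 \cdot 10^{-5}$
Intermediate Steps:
$k = -2 + \sqrt{39399}$ ($k = -2 + \sqrt{39553 - 154} = -2 + \sqrt{39399} \approx 196.49$)
$\frac{1}{k - 18137} = \frac{1}{\left(-2 + \sqrt{39399}\right) - 18137} = \frac{1}{-18139 + \sqrt{39399}}$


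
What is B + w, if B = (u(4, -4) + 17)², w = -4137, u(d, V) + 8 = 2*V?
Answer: -4136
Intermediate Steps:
u(d, V) = -8 + 2*V
B = 1 (B = ((-8 + 2*(-4)) + 17)² = ((-8 - 8) + 17)² = (-16 + 17)² = 1² = 1)
B + w = 1 - 4137 = -4136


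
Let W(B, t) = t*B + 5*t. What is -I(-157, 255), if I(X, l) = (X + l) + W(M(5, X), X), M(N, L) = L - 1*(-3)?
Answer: -23491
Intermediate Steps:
M(N, L) = 3 + L (M(N, L) = L + 3 = 3 + L)
W(B, t) = 5*t + B*t (W(B, t) = B*t + 5*t = 5*t + B*t)
I(X, l) = X + l + X*(8 + X) (I(X, l) = (X + l) + X*(5 + (3 + X)) = (X + l) + X*(8 + X) = X + l + X*(8 + X))
-I(-157, 255) = -(-157 + 255 - 157*(8 - 157)) = -(-157 + 255 - 157*(-149)) = -(-157 + 255 + 23393) = -1*23491 = -23491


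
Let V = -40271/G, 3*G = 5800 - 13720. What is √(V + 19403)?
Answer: √69905715/60 ≈ 139.35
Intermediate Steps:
G = -2640 (G = (5800 - 13720)/3 = (⅓)*(-7920) = -2640)
V = 3661/240 (V = -40271/(-2640) = -40271*(-1/2640) = 3661/240 ≈ 15.254)
√(V + 19403) = √(3661/240 + 19403) = √(4660381/240) = √69905715/60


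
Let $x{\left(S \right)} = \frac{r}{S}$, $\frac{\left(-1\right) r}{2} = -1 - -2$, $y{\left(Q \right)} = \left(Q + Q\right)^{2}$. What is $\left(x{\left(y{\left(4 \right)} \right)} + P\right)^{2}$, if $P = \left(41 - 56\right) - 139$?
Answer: $\frac{24295041}{1024} \approx 23726.0$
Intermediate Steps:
$y{\left(Q \right)} = 4 Q^{2}$ ($y{\left(Q \right)} = \left(2 Q\right)^{2} = 4 Q^{2}$)
$r = -2$ ($r = - 2 \left(-1 - -2\right) = - 2 \left(-1 + 2\right) = \left(-2\right) 1 = -2$)
$x{\left(S \right)} = - \frac{2}{S}$
$P = -154$ ($P = -15 - 139 = -154$)
$\left(x{\left(y{\left(4 \right)} \right)} + P\right)^{2} = \left(- \frac{2}{4 \cdot 4^{2}} - 154\right)^{2} = \left(- \frac{2}{4 \cdot 16} - 154\right)^{2} = \left(- \frac{2}{64} - 154\right)^{2} = \left(\left(-2\right) \frac{1}{64} - 154\right)^{2} = \left(- \frac{1}{32} - 154\right)^{2} = \left(- \frac{4929}{32}\right)^{2} = \frac{24295041}{1024}$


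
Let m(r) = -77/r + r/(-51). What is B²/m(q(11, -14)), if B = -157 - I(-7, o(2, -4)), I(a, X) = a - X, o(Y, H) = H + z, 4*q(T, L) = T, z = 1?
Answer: -4775436/5723 ≈ -834.43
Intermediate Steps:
q(T, L) = T/4
o(Y, H) = 1 + H (o(Y, H) = H + 1 = 1 + H)
m(r) = -77/r - r/51 (m(r) = -77/r + r*(-1/51) = -77/r - r/51)
B = -153 (B = -157 - (-7 - (1 - 4)) = -157 - (-7 - 1*(-3)) = -157 - (-7 + 3) = -157 - 1*(-4) = -157 + 4 = -153)
B²/m(q(11, -14)) = (-153)²/(-77/((¼)*11) - 11/204) = 23409/(-77/11/4 - 1/51*11/4) = 23409/(-77*4/11 - 11/204) = 23409/(-28 - 11/204) = 23409/(-5723/204) = 23409*(-204/5723) = -4775436/5723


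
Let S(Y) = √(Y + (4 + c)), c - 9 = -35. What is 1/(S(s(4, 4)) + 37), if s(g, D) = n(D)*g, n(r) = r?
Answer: 37/1375 - I*√6/1375 ≈ 0.026909 - 0.0017814*I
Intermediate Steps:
c = -26 (c = 9 - 35 = -26)
s(g, D) = D*g
S(Y) = √(-22 + Y) (S(Y) = √(Y + (4 - 26)) = √(Y - 22) = √(-22 + Y))
1/(S(s(4, 4)) + 37) = 1/(√(-22 + 4*4) + 37) = 1/(√(-22 + 16) + 37) = 1/(√(-6) + 37) = 1/(I*√6 + 37) = 1/(37 + I*√6)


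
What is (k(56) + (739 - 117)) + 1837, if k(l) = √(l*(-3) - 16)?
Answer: 2459 + 2*I*√46 ≈ 2459.0 + 13.565*I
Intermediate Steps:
k(l) = √(-16 - 3*l) (k(l) = √(-3*l - 16) = √(-16 - 3*l))
(k(56) + (739 - 117)) + 1837 = (√(-16 - 3*56) + (739 - 117)) + 1837 = (√(-16 - 168) + 622) + 1837 = (√(-184) + 622) + 1837 = (2*I*√46 + 622) + 1837 = (622 + 2*I*√46) + 1837 = 2459 + 2*I*√46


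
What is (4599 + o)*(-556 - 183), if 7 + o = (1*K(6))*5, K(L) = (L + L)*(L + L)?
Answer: -3925568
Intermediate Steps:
K(L) = 4*L² (K(L) = (2*L)*(2*L) = 4*L²)
o = 713 (o = -7 + (1*(4*6²))*5 = -7 + (1*(4*36))*5 = -7 + (1*144)*5 = -7 + 144*5 = -7 + 720 = 713)
(4599 + o)*(-556 - 183) = (4599 + 713)*(-556 - 183) = 5312*(-739) = -3925568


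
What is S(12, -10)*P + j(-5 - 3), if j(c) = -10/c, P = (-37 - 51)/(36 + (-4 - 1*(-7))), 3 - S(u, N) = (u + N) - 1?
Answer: -509/156 ≈ -3.2628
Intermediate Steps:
S(u, N) = 4 - N - u (S(u, N) = 3 - ((u + N) - 1) = 3 - ((N + u) - 1) = 3 - (-1 + N + u) = 3 + (1 - N - u) = 4 - N - u)
P = -88/39 (P = -88/(36 + (-4 + 7)) = -88/(36 + 3) = -88/39 ≈ -2.2564)
S(12, -10)*P + j(-5 - 3) = (4 - 1*(-10) - 1*12)*(-88/39) - 10/(-5 - 3) = (4 + 10 - 12)*(-88/39) - 10/(-8) = 2*(-88/39) - 10*(-1/8) = -176/39 + 5/4 = -509/156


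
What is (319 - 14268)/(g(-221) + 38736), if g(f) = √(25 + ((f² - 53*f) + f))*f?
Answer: 270164232/723733691 + 3082729*√60358/1447467382 ≈ 0.89652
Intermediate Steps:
g(f) = f*√(25 + f² - 52*f) (g(f) = √(25 + (f² - 52*f))*f = √(25 + f² - 52*f)*f = f*√(25 + f² - 52*f))
(319 - 14268)/(g(-221) + 38736) = (319 - 14268)/(-221*√(25 + (-221)² - 52*(-221)) + 38736) = -13949/(-221*√(25 + 48841 + 11492) + 38736) = -13949/(-221*√60358 + 38736) = -13949/(38736 - 221*√60358)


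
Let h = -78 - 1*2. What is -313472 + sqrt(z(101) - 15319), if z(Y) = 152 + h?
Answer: -313472 + I*sqrt(15247) ≈ -3.1347e+5 + 123.48*I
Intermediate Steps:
h = -80 (h = -78 - 2 = -80)
z(Y) = 72 (z(Y) = 152 - 80 = 72)
-313472 + sqrt(z(101) - 15319) = -313472 + sqrt(72 - 15319) = -313472 + sqrt(-15247) = -313472 + I*sqrt(15247)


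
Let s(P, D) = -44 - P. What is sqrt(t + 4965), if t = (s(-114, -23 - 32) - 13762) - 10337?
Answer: 2*I*sqrt(4766) ≈ 138.07*I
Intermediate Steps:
t = -24029 (t = ((-44 - 1*(-114)) - 13762) - 10337 = ((-44 + 114) - 13762) - 10337 = (70 - 13762) - 10337 = -13692 - 10337 = -24029)
sqrt(t + 4965) = sqrt(-24029 + 4965) = sqrt(-19064) = 2*I*sqrt(4766)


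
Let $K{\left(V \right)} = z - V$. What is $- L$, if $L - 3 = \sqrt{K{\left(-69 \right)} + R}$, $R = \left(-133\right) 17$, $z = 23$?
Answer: $-3 - 3 i \sqrt{241} \approx -3.0 - 46.573 i$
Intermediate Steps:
$R = -2261$
$K{\left(V \right)} = 23 - V$
$L = 3 + 3 i \sqrt{241}$ ($L = 3 + \sqrt{\left(23 - -69\right) - 2261} = 3 + \sqrt{\left(23 + 69\right) - 2261} = 3 + \sqrt{92 - 2261} = 3 + \sqrt{-2169} = 3 + 3 i \sqrt{241} \approx 3.0 + 46.573 i$)
$- L = - (3 + 3 i \sqrt{241}) = -3 - 3 i \sqrt{241}$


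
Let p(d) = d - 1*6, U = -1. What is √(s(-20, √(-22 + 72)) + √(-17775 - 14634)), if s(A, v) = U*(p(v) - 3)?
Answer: √(9 - 5*√2 + 3*I*√3601) ≈ 9.5385 + 9.4368*I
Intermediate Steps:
p(d) = -6 + d (p(d) = d - 6 = -6 + d)
s(A, v) = 9 - v (s(A, v) = -((-6 + v) - 3) = -(-9 + v) = 9 - v)
√(s(-20, √(-22 + 72)) + √(-17775 - 14634)) = √((9 - √(-22 + 72)) + √(-17775 - 14634)) = √((9 - √50) + √(-32409)) = √((9 - 5*√2) + 3*I*√3601) = √(9 - 5*√2 + 3*I*√3601)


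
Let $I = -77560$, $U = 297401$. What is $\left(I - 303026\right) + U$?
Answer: $-83185$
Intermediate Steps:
$\left(I - 303026\right) + U = \left(-77560 - 303026\right) + 297401 = -380586 + 297401 = -83185$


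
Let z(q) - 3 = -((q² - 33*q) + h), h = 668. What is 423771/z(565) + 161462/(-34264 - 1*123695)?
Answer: -38526021193/15861452985 ≈ -2.4289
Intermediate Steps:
z(q) = -665 - q² + 33*q (z(q) = 3 - ((q² - 33*q) + 668) = 3 - (668 + q² - 33*q) = 3 + (-668 - q² + 33*q) = -665 - q² + 33*q)
423771/z(565) + 161462/(-34264 - 1*123695) = 423771/(-665 - 1*565² + 33*565) + 161462/(-34264 - 1*123695) = 423771/(-665 - 1*319225 + 18645) + 161462/(-34264 - 123695) = 423771/(-665 - 319225 + 18645) + 161462/(-157959) = 423771/(-301245) + 161462*(-1/157959) = 423771*(-1/301245) - 161462/157959 = -141257/100415 - 161462/157959 = -38526021193/15861452985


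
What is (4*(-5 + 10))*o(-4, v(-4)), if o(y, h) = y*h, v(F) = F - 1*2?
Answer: 480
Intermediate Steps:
v(F) = -2 + F (v(F) = F - 2 = -2 + F)
o(y, h) = h*y
(4*(-5 + 10))*o(-4, v(-4)) = (4*(-5 + 10))*((-2 - 4)*(-4)) = (4*5)*(-6*(-4)) = 20*24 = 480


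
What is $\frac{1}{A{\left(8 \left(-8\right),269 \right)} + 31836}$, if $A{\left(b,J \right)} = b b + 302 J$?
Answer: $\frac{1}{117170} \approx 8.5346 \cdot 10^{-6}$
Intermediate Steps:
$A{\left(b,J \right)} = b^{2} + 302 J$
$\frac{1}{A{\left(8 \left(-8\right),269 \right)} + 31836} = \frac{1}{\left(\left(8 \left(-8\right)\right)^{2} + 302 \cdot 269\right) + 31836} = \frac{1}{\left(\left(-64\right)^{2} + 81238\right) + 31836} = \frac{1}{\left(4096 + 81238\right) + 31836} = \frac{1}{85334 + 31836} = \frac{1}{117170}$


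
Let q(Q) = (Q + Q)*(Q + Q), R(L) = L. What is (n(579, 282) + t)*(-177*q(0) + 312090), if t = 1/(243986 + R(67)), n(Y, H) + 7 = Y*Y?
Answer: 8511200239814090/81351 ≈ 1.0462e+11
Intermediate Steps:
n(Y, H) = -7 + Y² (n(Y, H) = -7 + Y*Y = -7 + Y²)
q(Q) = 4*Q² (q(Q) = (2*Q)*(2*Q) = 4*Q²)
t = 1/244053 (t = 1/(243986 + 67) = 1/244053 ≈ 4.0975e-6)
(n(579, 282) + t)*(-177*q(0) + 312090) = ((-7 + 579²) + 1/244053)*(-708*0² + 312090) = ((-7 + 335241) + 1/244053)*(-708*0 + 312090) = (335234 + 1/244053)*(-177*0 + 312090) = 81814863403*(0 + 312090)/244053 = (81814863403/244053)*312090 = 8511200239814090/81351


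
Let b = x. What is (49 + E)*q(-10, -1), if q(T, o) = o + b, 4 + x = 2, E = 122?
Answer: -513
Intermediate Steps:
x = -2 (x = -4 + 2 = -2)
b = -2
q(T, o) = -2 + o (q(T, o) = o - 2 = -2 + o)
(49 + E)*q(-10, -1) = (49 + 122)*(-2 - 1) = 171*(-3) = -513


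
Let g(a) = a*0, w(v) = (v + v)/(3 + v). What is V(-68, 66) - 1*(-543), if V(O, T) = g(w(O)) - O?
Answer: 611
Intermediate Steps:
w(v) = 2*v/(3 + v) (w(v) = (2*v)/(3 + v) = 2*v/(3 + v))
g(a) = 0
V(O, T) = -O (V(O, T) = 0 - O = -O)
V(-68, 66) - 1*(-543) = -1*(-68) - 1*(-543) = 68 + 543 = 611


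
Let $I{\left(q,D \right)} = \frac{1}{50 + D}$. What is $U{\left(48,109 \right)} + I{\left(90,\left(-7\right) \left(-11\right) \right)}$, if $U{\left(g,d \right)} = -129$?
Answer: $- \frac{16382}{127} \approx -128.99$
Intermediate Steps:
$U{\left(48,109 \right)} + I{\left(90,\left(-7\right) \left(-11\right) \right)} = -129 + \frac{1}{50 - -77} = -129 + \frac{1}{50 + 77} = -129 + \frac{1}{127} = - \frac{16382}{127}$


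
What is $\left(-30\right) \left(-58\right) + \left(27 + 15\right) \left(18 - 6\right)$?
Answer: $2244$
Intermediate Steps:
$\left(-30\right) \left(-58\right) + \left(27 + 15\right) \left(18 - 6\right) = 1740 + 42 \cdot 12 = 1740 + 504 = 2244$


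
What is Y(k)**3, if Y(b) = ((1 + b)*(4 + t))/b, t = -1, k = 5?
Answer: 5832/125 ≈ 46.656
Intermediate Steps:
Y(b) = (3 + 3*b)/b (Y(b) = ((1 + b)*(4 - 1))/b = ((1 + b)*3)/b = (3 + 3*b)/b)
Y(k)**3 = (3 + 3/5)**3 = (18/5)**3 = 5832/125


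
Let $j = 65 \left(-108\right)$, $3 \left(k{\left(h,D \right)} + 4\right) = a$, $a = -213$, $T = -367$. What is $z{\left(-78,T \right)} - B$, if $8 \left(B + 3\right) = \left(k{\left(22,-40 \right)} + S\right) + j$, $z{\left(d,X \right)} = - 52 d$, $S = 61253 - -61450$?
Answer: $-10392$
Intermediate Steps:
$k{\left(h,D \right)} = -75$ ($k{\left(h,D \right)} = -4 + \frac{1}{3} \left(-213\right) = -4 - 71 = -75$)
$S = 122703$ ($S = 61253 + 61450 = 122703$)
$j = -7020$
$B = 14448$ ($B = -3 + \frac{\left(-75 + 122703\right) - 7020}{8} = -3 + \frac{122628 - 7020}{8} = -3 + \frac{1}{8} \cdot 115608 = -3 + 14451 = 14448$)
$z{\left(-78,T \right)} - B = \left(-52\right) \left(-78\right) - 14448 = 4056 - 14448 = -10392$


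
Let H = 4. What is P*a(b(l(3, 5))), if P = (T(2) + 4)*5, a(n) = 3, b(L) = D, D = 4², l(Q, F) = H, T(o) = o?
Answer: 90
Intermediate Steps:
l(Q, F) = 4
D = 16
b(L) = 16
P = 30 (P = (2 + 4)*5 = 6*5 = 30)
P*a(b(l(3, 5))) = 30*3 = 90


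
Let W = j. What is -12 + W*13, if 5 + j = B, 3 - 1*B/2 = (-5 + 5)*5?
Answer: 1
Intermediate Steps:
B = 6 (B = 6 - 2*(-5 + 5)*5 = 6 - 0*5 = 6 - 2*0 = 6 + 0 = 6)
j = 1 (j = -5 + 6 = 1)
W = 1
-12 + W*13 = -12 + 1*13 = -12 + 13 = 1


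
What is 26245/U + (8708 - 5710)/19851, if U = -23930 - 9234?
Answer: -421563823/658338564 ≈ -0.64034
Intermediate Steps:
U = -33164
26245/U + (8708 - 5710)/19851 = 26245/(-33164) + (8708 - 5710)/19851 = 26245*(-1/33164) + 2998*(1/19851) = -26245/33164 + 2998/19851 = -421563823/658338564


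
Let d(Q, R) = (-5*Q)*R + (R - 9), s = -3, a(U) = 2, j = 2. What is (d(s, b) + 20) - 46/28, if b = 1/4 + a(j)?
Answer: 635/14 ≈ 45.357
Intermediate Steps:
b = 9/4 (b = 1/4 + 2 = 9/4 ≈ 2.2500)
d(Q, R) = -9 + R - 5*Q*R (d(Q, R) = -5*Q*R + (-9 + R) = -9 + R - 5*Q*R)
(d(s, b) + 20) - 46/28 = ((-9 + 9/4 - 5*(-3)*9/4) + 20) - 46/28 = ((-9 + 9/4 + 135/4) + 20) - 46*1/28 = (27 + 20) - 23/14 = 47 - 23/14 = 635/14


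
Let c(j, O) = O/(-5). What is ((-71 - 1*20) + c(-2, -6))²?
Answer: 201601/25 ≈ 8064.0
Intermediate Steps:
c(j, O) = -O/5 (c(j, O) = O*(-⅕) = -O/5)
((-71 - 1*20) + c(-2, -6))² = ((-71 - 1*20) - ⅕*(-6))² = ((-71 - 20) + 6/5)² = (-91 + 6/5)² = (-449/5)² = 201601/25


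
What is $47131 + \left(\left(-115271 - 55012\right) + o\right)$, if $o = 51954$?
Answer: $-71198$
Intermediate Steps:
$47131 + \left(\left(-115271 - 55012\right) + o\right) = 47131 + \left(\left(-115271 - 55012\right) + 51954\right) = 47131 + \left(-170283 + 51954\right) = 47131 - 118329 = -71198$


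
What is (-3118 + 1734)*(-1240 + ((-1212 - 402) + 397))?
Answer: 3400488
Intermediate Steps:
(-3118 + 1734)*(-1240 + ((-1212 - 402) + 397)) = -1384*(-1240 + (-1614 + 397)) = -1384*(-1240 - 1217) = -1384*(-2457) = 3400488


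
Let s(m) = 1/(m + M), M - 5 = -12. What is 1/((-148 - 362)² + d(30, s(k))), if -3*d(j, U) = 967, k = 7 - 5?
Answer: 3/779333 ≈ 3.8494e-6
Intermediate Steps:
M = -7 (M = 5 - 12 = -7)
k = 2
s(m) = 1/(-7 + m) (s(m) = 1/(m - 7) = 1/(-7 + m))
d(j, U) = -967/3 (d(j, U) = -⅓*967 = -967/3)
1/((-148 - 362)² + d(30, s(k))) = 1/((-148 - 362)² - 967/3) = 1/((-510)² - 967/3) = 1/(260100 - 967/3) = 1/(779333/3) = 3/779333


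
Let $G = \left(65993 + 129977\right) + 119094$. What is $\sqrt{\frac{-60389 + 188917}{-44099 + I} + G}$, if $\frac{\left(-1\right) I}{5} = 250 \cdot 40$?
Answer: $\frac{2 \sqrt{697440117188498}}{94099} \approx 561.3$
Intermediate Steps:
$I = -50000$ ($I = - 5 \cdot 250 \cdot 40 = \left(-5\right) 10000 = -50000$)
$G = 315064$ ($G = 195970 + 119094 = 315064$)
$\sqrt{\frac{-60389 + 188917}{-44099 + I} + G} = \sqrt{\frac{-60389 + 188917}{-44099 - 50000} + 315064} = \sqrt{\frac{128528}{-94099} + 315064} = \sqrt{128528 \left(- \frac{1}{94099}\right) + 315064} = \sqrt{- \frac{128528}{94099} + 315064} = \sqrt{\frac{29647078808}{94099}} = \frac{2 \sqrt{697440117188498}}{94099}$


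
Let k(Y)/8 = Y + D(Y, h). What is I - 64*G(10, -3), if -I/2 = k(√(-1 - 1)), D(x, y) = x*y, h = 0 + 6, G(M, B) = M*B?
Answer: 1920 - 112*I*√2 ≈ 1920.0 - 158.39*I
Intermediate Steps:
G(M, B) = B*M
h = 6
k(Y) = 56*Y (k(Y) = 8*(Y + Y*6) = 8*(Y + 6*Y) = 8*(7*Y) = 56*Y)
I = -112*I*√2 (I = -112*√(-1 - 1) = -112*√(-2) = -112*I*√2 ≈ -158.39*I)
I - 64*G(10, -3) = -112*I*√2 - (-192)*10 = -112*I*√2 - 64*(-30) = -112*I*√2 + 1920 = 1920 - 112*I*√2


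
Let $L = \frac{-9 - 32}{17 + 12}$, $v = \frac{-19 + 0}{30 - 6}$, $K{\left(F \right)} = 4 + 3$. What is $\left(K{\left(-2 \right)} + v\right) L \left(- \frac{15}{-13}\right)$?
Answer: $- \frac{30545}{3016} \approx -10.128$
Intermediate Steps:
$K{\left(F \right)} = 7$
$v = - \frac{19}{24} \approx -0.79167$
$L = - \frac{41}{29} \approx -1.4138$
$\left(K{\left(-2 \right)} + v\right) L \left(- \frac{15}{-13}\right) = \left(7 - \frac{19}{24}\right) \left(- \frac{41}{29}\right) \left(- \frac{15}{-13}\right) = \frac{149}{24} \left(- \frac{41}{29}\right) \left(\left(-15\right) \left(- \frac{1}{13}\right)\right) = \left(- \frac{6109}{696}\right) \frac{15}{13} = - \frac{30545}{3016}$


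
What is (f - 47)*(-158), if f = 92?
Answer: -7110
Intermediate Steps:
(f - 47)*(-158) = (92 - 47)*(-158) = 45*(-158) = -7110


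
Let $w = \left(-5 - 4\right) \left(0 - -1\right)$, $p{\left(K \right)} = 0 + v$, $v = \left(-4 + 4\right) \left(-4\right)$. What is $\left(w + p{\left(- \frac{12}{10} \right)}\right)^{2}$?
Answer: $81$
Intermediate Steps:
$v = 0$ ($v = 0 \left(-4\right) = 0$)
$p{\left(K \right)} = 0$ ($p{\left(K \right)} = 0 + 0 = 0$)
$w = -9$ ($w = - 9 \left(0 + 1\right) = \left(-9\right) 1 = -9$)
$\left(w + p{\left(- \frac{12}{10} \right)}\right)^{2} = \left(-9 + 0\right)^{2} = \left(-9\right)^{2} = 81$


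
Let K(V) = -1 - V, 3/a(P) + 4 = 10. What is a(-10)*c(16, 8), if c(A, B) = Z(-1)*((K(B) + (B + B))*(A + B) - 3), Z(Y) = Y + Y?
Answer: -165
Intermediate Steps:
Z(Y) = 2*Y
a(P) = ½ (a(P) = 3/(-4 + 10) = 3/6 = 3*(⅙) = ½)
c(A, B) = 6 - 2*(-1 + B)*(A + B) (c(A, B) = (2*(-1))*(((-1 - B) + (B + B))*(A + B) - 3) = -2*(((-1 - B) + 2*B)*(A + B) - 3) = -2*((-1 + B)*(A + B) - 3) = -2*(-3 + (-1 + B)*(A + B)) = 6 - 2*(-1 + B)*(A + B))
a(-10)*c(16, 8) = (6 - 2*8² + 2*16 + 2*8 - 2*16*8)/2 = (6 - 2*64 + 32 + 16 - 256)/2 = (6 - 128 + 32 + 16 - 256)/2 = (½)*(-330) = -165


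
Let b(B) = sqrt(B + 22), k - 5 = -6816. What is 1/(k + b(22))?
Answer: -6811/46389677 - 2*sqrt(11)/46389677 ≈ -0.00014696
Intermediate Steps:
k = -6811 (k = 5 - 6816 = -6811)
b(B) = sqrt(22 + B)
1/(k + b(22)) = 1/(-6811 + sqrt(22 + 22)) = 1/(-6811 + sqrt(44)) = 1/(-6811 + 2*sqrt(11))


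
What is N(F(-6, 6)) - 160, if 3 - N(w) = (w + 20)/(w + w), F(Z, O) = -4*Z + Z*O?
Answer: -470/3 ≈ -156.67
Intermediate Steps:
F(Z, O) = -4*Z + O*Z
N(w) = 3 - (20 + w)/(2*w) (N(w) = 3 - (w + 20)/(w + w) = 3 - (20 + w)/(2*w))
N(F(-6, 6)) - 160 = (5/2 - 10*(-1/(6*(-4 + 6)))) - 160 = (5/2 - 10/((-6*2))) - 160 = (5/2 - 10/(-12)) - 160 = (5/2 - 10*(-1/12)) - 160 = (5/2 + ⅚) - 160 = 10/3 - 160 = -470/3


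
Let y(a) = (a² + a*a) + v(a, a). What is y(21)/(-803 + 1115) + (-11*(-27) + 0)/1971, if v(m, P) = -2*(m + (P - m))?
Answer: 2698/949 ≈ 2.8430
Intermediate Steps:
v(m, P) = -2*P
y(a) = -2*a + 2*a² (y(a) = (a² + a*a) - 2*a = (a² + a²) - 2*a = 2*a² - 2*a = -2*a + 2*a²)
y(21)/(-803 + 1115) + (-11*(-27) + 0)/1971 = (2*21*(-1 + 21))/(-803 + 1115) + (-11*(-27) + 0)/1971 = (2*21*20)/312 + (297 + 0)*(1/1971) = 840*(1/312) + 297*(1/1971) = 35/13 + 11/73 = 2698/949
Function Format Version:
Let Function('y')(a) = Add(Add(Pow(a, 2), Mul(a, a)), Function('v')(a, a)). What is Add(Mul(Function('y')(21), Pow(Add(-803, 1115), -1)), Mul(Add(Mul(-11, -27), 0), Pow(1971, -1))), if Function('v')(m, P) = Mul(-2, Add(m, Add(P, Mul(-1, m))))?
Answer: Rational(2698, 949) ≈ 2.8430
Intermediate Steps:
Function('v')(m, P) = Mul(-2, P)
Function('y')(a) = Add(Mul(-2, a), Mul(2, Pow(a, 2))) (Function('y')(a) = Add(Add(Pow(a, 2), Mul(a, a)), Mul(-2, a)) = Add(Add(Pow(a, 2), Pow(a, 2)), Mul(-2, a)) = Add(Mul(2, Pow(a, 2)), Mul(-2, a)) = Add(Mul(-2, a), Mul(2, Pow(a, 2))))
Add(Mul(Function('y')(21), Pow(Add(-803, 1115), -1)), Mul(Add(Mul(-11, -27), 0), Pow(1971, -1))) = Add(Mul(Mul(2, 21, Add(-1, 21)), Pow(Add(-803, 1115), -1)), Mul(Add(Mul(-11, -27), 0), Pow(1971, -1))) = Add(Mul(Mul(2, 21, 20), Pow(312, -1)), Mul(Add(297, 0), Rational(1, 1971))) = Add(Mul(840, Rational(1, 312)), Mul(297, Rational(1, 1971))) = Add(Rational(35, 13), Rational(11, 73)) = Rational(2698, 949)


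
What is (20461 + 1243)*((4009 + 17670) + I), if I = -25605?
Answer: -85209904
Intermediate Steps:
(20461 + 1243)*((4009 + 17670) + I) = (20461 + 1243)*((4009 + 17670) - 25605) = 21704*(21679 - 25605) = 21704*(-3926) = -85209904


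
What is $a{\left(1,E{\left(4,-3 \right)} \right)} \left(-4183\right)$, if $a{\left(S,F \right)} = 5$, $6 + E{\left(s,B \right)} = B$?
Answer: $-20915$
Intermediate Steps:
$E{\left(s,B \right)} = -6 + B$
$a{\left(1,E{\left(4,-3 \right)} \right)} \left(-4183\right) = 5 \left(-4183\right) = -20915$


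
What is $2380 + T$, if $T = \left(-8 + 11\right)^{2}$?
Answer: $2389$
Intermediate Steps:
$T = 9$ ($T = 3^{2} = 9$)
$2380 + T = 2380 + 9 = 2389$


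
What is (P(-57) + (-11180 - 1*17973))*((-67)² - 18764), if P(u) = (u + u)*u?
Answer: 323400125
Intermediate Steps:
P(u) = 2*u² (P(u) = (2*u)*u = 2*u²)
(P(-57) + (-11180 - 1*17973))*((-67)² - 18764) = (2*(-57)² + (-11180 - 1*17973))*((-67)² - 18764) = (2*3249 + (-11180 - 17973))*(4489 - 18764) = (6498 - 29153)*(-14275) = -22655*(-14275) = 323400125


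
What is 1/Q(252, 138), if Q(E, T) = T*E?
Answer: 1/34776 ≈ 2.8755e-5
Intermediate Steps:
Q(E, T) = E*T
1/Q(252, 138) = 1/(252*138) = 1/34776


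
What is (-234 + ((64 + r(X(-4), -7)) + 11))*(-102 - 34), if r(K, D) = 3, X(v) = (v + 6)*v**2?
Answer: 21216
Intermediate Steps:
X(v) = v**2*(6 + v) (X(v) = (6 + v)*v**2 = v**2*(6 + v))
(-234 + ((64 + r(X(-4), -7)) + 11))*(-102 - 34) = (-234 + ((64 + 3) + 11))*(-102 - 34) = (-234 + (67 + 11))*(-136) = (-234 + 78)*(-136) = -156*(-136) = 21216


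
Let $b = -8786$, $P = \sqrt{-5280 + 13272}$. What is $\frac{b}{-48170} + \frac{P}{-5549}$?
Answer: $\frac{4393}{24085} - \frac{6 \sqrt{222}}{5549} \approx 0.16629$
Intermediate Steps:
$P = 6 \sqrt{222}$ ($P = \sqrt{7992} = 6 \sqrt{222} \approx 89.398$)
$\frac{b}{-48170} + \frac{P}{-5549} = - \frac{8786}{-48170} + \frac{6 \sqrt{222}}{-5549} = \left(-8786\right) \left(- \frac{1}{48170}\right) + 6 \sqrt{222} \left(- \frac{1}{5549}\right) = \frac{4393}{24085} - \frac{6 \sqrt{222}}{5549}$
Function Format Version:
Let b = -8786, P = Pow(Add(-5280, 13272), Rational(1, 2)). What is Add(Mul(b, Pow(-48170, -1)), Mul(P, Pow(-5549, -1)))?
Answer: Add(Rational(4393, 24085), Mul(Rational(-6, 5549), Pow(222, Rational(1, 2)))) ≈ 0.16629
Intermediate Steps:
P = Mul(6, Pow(222, Rational(1, 2))) (P = Pow(7992, Rational(1, 2)) = Mul(6, Pow(222, Rational(1, 2))) ≈ 89.398)
Add(Mul(b, Pow(-48170, -1)), Mul(P, Pow(-5549, -1))) = Add(Mul(-8786, Pow(-48170, -1)), Mul(Mul(6, Pow(222, Rational(1, 2))), Pow(-5549, -1))) = Add(Mul(-8786, Rational(-1, 48170)), Mul(Mul(6, Pow(222, Rational(1, 2))), Rational(-1, 5549))) = Add(Rational(4393, 24085), Mul(Rational(-6, 5549), Pow(222, Rational(1, 2))))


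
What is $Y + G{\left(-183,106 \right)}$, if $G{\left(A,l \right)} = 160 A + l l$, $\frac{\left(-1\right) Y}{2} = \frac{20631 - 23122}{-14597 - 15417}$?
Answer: $- \frac{270788799}{15007} \approx -18044.0$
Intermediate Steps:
$Y = - \frac{2491}{15007}$ ($Y = - 2 \frac{20631 - 23122}{-14597 - 15417} = - 2 \left(- \frac{2491}{-30014}\right) = - 2 \left(\left(-2491\right) \left(- \frac{1}{30014}\right)\right) = \left(-2\right) \frac{2491}{30014} = - \frac{2491}{15007} \approx -0.16599$)
$G{\left(A,l \right)} = l^{2} + 160 A$ ($G{\left(A,l \right)} = 160 A + l^{2} = l^{2} + 160 A$)
$Y + G{\left(-183,106 \right)} = - \frac{2491}{15007} + \left(106^{2} + 160 \left(-183\right)\right) = - \frac{2491}{15007} + \left(11236 - 29280\right) = - \frac{2491}{15007} - 18044 = - \frac{270788799}{15007}$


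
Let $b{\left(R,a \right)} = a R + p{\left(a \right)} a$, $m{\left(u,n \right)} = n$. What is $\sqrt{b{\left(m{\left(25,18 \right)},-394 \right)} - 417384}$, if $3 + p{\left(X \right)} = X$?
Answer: $i \sqrt{268058} \approx 517.74 i$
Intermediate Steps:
$p{\left(X \right)} = -3 + X$
$b{\left(R,a \right)} = R a + a \left(-3 + a\right)$ ($b{\left(R,a \right)} = a R + \left(-3 + a\right) a = R a + a \left(-3 + a\right)$)
$\sqrt{b{\left(m{\left(25,18 \right)},-394 \right)} - 417384} = \sqrt{- 394 \left(-3 + 18 - 394\right) - 417384} = \sqrt{\left(-394\right) \left(-379\right) - 417384} = \sqrt{149326 - 417384} = \sqrt{-268058} = i \sqrt{268058}$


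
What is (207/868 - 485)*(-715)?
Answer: 300852695/868 ≈ 3.4660e+5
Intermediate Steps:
(207/868 - 485)*(-715) = -420773/868*(-715) = 300852695/868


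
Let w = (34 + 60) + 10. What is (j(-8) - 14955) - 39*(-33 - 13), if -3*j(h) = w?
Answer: -39587/3 ≈ -13196.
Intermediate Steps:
w = 104 (w = 94 + 10 = 104)
j(h) = -104/3 (j(h) = -1/3*104 = -104/3)
(j(-8) - 14955) - 39*(-33 - 13) = (-104/3 - 14955) - 39*(-33 - 13) = -44969/3 - 39*(-46) = -44969/3 + 1794 = -39587/3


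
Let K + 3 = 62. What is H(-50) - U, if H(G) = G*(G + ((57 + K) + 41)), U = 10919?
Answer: -16269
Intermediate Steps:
K = 59 (K = -3 + 62 = 59)
H(G) = G*(157 + G) (H(G) = G*(G + ((57 + 59) + 41)) = G*(G + (116 + 41)) = G*(G + 157) = G*(157 + G))
H(-50) - U = -50*(157 - 50) - 1*10919 = -50*107 - 10919 = -5350 - 10919 = -16269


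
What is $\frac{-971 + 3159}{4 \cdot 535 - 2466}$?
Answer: $- \frac{1094}{163} \approx -6.7117$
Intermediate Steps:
$\frac{-971 + 3159}{4 \cdot 535 - 2466} = \frac{2188}{2140 - 2466} = \frac{2188}{-326} = 2188 \left(- \frac{1}{326}\right) = - \frac{1094}{163}$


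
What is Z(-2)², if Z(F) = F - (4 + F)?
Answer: 16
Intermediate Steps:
Z(F) = -4 (Z(F) = F + (-4 - F) = -4)
Z(-2)² = (-4)² = 16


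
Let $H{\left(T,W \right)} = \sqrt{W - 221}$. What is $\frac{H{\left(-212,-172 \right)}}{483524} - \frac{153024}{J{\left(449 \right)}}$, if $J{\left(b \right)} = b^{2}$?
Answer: $- \frac{153024}{201601} + \frac{i \sqrt{393}}{483524} \approx -0.75904 + 4.0999 \cdot 10^{-5} i$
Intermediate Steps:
$H{\left(T,W \right)} = \sqrt{-221 + W}$
$\frac{H{\left(-212,-172 \right)}}{483524} - \frac{153024}{J{\left(449 \right)}} = \frac{\sqrt{-221 - 172}}{483524} - \frac{153024}{449^{2}} = \sqrt{-393} \cdot \frac{1}{483524} - \frac{153024}{201601} = i \sqrt{393} \cdot \frac{1}{483524} - \frac{153024}{201601} = \frac{i \sqrt{393}}{483524} - \frac{153024}{201601} = - \frac{153024}{201601} + \frac{i \sqrt{393}}{483524}$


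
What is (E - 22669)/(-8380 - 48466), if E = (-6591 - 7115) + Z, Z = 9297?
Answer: 13539/28423 ≈ 0.47634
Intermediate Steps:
E = -4409 (E = (-6591 - 7115) + 9297 = -13706 + 9297 = -4409)
(E - 22669)/(-8380 - 48466) = (-4409 - 22669)/(-8380 - 48466) = -27078/(-56846) = -27078*(-1/56846) = 13539/28423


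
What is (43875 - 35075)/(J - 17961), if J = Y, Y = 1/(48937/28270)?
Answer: -430645600/878929187 ≈ -0.48997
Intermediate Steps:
Y = 28270/48937 (Y = 1/(48937*(1/28270)) = 1/(48937/28270) = 28270/48937 ≈ 0.57768)
J = 28270/48937 ≈ 0.57768
(43875 - 35075)/(J - 17961) = (43875 - 35075)/(28270/48937 - 17961) = 8800/(-878929187/48937) = 8800*(-48937/878929187) = -430645600/878929187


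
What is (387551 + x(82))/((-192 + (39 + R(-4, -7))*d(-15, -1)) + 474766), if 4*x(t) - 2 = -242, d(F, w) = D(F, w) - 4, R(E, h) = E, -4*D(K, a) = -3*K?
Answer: 1549964/1896161 ≈ 0.81742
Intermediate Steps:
D(K, a) = 3*K/4 (D(K, a) = -(-3)*K/4 = 3*K/4)
d(F, w) = -4 + 3*F/4 (d(F, w) = 3*F/4 - 4 = -4 + 3*F/4)
x(t) = -60 (x(t) = ½ + (¼)*(-242) = ½ - 121/2 = -60)
(387551 + x(82))/((-192 + (39 + R(-4, -7))*d(-15, -1)) + 474766) = (387551 - 60)/((-192 + (39 - 4)*(-4 + (¾)*(-15))) + 474766) = 387491/((-192 + 35*(-4 - 45/4)) + 474766) = 387491/((-192 + 35*(-61/4)) + 474766) = 387491/((-192 - 2135/4) + 474766) = 387491/(-2903/4 + 474766) = 387491/(1896161/4) = 387491*(4/1896161) = 1549964/1896161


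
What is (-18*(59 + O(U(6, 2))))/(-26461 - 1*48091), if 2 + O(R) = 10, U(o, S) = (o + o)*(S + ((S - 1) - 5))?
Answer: 603/37276 ≈ 0.016177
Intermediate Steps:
U(o, S) = 2*o*(-6 + 2*S) (U(o, S) = (2*o)*(S + ((-1 + S) - 5)) = (2*o)*(S + (-6 + S)) = (2*o)*(-6 + 2*S) = 2*o*(-6 + 2*S))
O(R) = 8 (O(R) = -2 + 10 = 8)
(-18*(59 + O(U(6, 2))))/(-26461 - 1*48091) = (-18*(59 + 8))/(-26461 - 1*48091) = (-18*67)/(-26461 - 48091) = -1206/(-74552) = -1206*(-1/74552) = 603/37276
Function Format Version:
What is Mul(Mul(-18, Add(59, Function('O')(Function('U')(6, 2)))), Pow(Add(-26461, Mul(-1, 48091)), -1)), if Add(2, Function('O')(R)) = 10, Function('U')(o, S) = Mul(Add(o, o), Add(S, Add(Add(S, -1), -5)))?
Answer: Rational(603, 37276) ≈ 0.016177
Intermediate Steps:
Function('U')(o, S) = Mul(2, o, Add(-6, Mul(2, S))) (Function('U')(o, S) = Mul(Mul(2, o), Add(S, Add(Add(-1, S), -5))) = Mul(Mul(2, o), Add(S, Add(-6, S))) = Mul(Mul(2, o), Add(-6, Mul(2, S))) = Mul(2, o, Add(-6, Mul(2, S))))
Function('O')(R) = 8 (Function('O')(R) = Add(-2, 10) = 8)
Mul(Mul(-18, Add(59, Function('O')(Function('U')(6, 2)))), Pow(Add(-26461, Mul(-1, 48091)), -1)) = Mul(Mul(-18, Add(59, 8)), Pow(Add(-26461, Mul(-1, 48091)), -1)) = Mul(Mul(-18, 67), Pow(Add(-26461, -48091), -1)) = Mul(-1206, Pow(-74552, -1)) = Mul(-1206, Rational(-1, 74552)) = Rational(603, 37276)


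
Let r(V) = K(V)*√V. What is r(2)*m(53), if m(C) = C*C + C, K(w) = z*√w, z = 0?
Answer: 0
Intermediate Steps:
K(w) = 0 (K(w) = 0*√w = 0)
r(V) = 0 (r(V) = 0*√V = 0)
m(C) = C + C² (m(C) = C² + C = C + C²)
r(2)*m(53) = 0*(53*(1 + 53)) = 0*(53*54) = 0*2862 = 0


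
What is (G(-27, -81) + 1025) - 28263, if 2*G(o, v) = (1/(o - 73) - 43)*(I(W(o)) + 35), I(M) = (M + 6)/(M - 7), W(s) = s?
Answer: -11201583/400 ≈ -28004.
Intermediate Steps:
I(M) = (6 + M)/(-7 + M)
G(o, v) = (-43 + 1/(-73 + o))*(35 + (6 + o)/(-7 + o))/2 (G(o, v) = ((1/(o - 73) - 43)*((6 + o)/(-7 + o) + 35))/2 = ((1/(-73 + o) - 43)*(35 + (6 + o)/(-7 + o)))/2 = ((-43 + 1/(-73 + o))*(35 + (6 + o)/(-7 + o)))/2 = (-43 + 1/(-73 + o))*(35 + (6 + o)/(-7 + o))/2)
(G(-27, -81) + 1025) - 28263 = ((-750460 - 1548*(-27)² + 123317*(-27))/(2*(511 + (-27)² - 80*(-27))) + 1025) - 28263 = ((-750460 - 1548*729 - 3329559)/(2*(511 + 729 + 2160)) + 1025) - 28263 = ((½)*(-750460 - 1128492 - 3329559)/3400 + 1025) - 28263 = ((½)*(1/3400)*(-5208511) + 1025) - 28263 = (-306383/400 + 1025) - 28263 = 103617/400 - 28263 = -11201583/400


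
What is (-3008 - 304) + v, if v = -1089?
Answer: -4401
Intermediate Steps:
(-3008 - 304) + v = (-3008 - 304) - 1089 = -3312 - 1089 = -4401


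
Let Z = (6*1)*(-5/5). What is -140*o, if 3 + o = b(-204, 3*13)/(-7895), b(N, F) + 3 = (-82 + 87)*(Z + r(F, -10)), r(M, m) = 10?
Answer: 663656/1579 ≈ 420.30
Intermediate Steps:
Z = -6 (Z = 6*(-5*1/5) = 6*(-1) = -6)
b(N, F) = 17 (b(N, F) = -3 + (-82 + 87)*(-6 + 10) = -3 + 5*4 = -3 + 20 = 17)
o = -23702/7895 (o = -3 + 17/(-7895) = -3 + 17*(-1/7895) = -3 - 17/7895 = -23702/7895 ≈ -3.0022)
-140*o = -140*(-23702/7895) = 663656/1579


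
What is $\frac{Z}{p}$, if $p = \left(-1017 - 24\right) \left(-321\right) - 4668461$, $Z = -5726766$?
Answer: $\frac{2863383}{2167150} \approx 1.3213$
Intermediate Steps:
$p = -4334300$ ($p = \left(-1041\right) \left(-321\right) - 4668461 = 334161 - 4668461 = -4334300$)
$\frac{Z}{p} = - \frac{5726766}{-4334300} = \left(-5726766\right) \left(- \frac{1}{4334300}\right) = \frac{2863383}{2167150}$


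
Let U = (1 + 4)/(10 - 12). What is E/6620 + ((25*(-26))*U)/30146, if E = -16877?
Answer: -249008271/99783260 ≈ -2.4955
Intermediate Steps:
U = -5/2 (U = 5/(-2) = 5*(-½) = -5/2 ≈ -2.5000)
E/6620 + ((25*(-26))*U)/30146 = -16877/6620 + ((25*(-26))*(-5/2))/30146 = -16877*1/6620 - 650*(-5/2)*(1/30146) = -16877/6620 + 1625*(1/30146) = -16877/6620 + 1625/30146 = -249008271/99783260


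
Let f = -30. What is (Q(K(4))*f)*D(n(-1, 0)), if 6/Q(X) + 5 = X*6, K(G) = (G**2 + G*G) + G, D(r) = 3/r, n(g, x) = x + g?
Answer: 540/211 ≈ 2.5592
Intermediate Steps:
n(g, x) = g + x
K(G) = G + 2*G**2 (K(G) = (G**2 + G**2) + G = 2*G**2 + G = G + 2*G**2)
Q(X) = 6/(-5 + 6*X) (Q(X) = 6/(-5 + X*6) = 6/(-5 + 6*X))
(Q(K(4))*f)*D(n(-1, 0)) = ((6/(-5 + 6*(4*(1 + 2*4))))*(-30))*(3/(-1 + 0)) = ((6/(-5 + 6*(4*(1 + 8))))*(-30))*(3/(-1)) = ((6/(-5 + 6*(4*9)))*(-30))*(3*(-1)) = ((6/(-5 + 6*36))*(-30))*(-3) = ((6/(-5 + 216))*(-30))*(-3) = ((6/211)*(-30))*(-3) = -180/211*(-3) = 540/211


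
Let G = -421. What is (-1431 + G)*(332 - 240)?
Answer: -170384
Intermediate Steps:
(-1431 + G)*(332 - 240) = (-1431 - 421)*(332 - 240) = -1852*92 = -170384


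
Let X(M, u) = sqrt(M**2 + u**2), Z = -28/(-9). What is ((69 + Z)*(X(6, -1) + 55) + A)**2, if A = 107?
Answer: 1359393401/81 + 47582084*sqrt(37)/81 ≈ 2.0356e+7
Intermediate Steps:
Z = 28/9 (Z = -28*(-1/9) = 28/9 ≈ 3.1111)
((69 + Z)*(X(6, -1) + 55) + A)**2 = ((69 + 28/9)*(sqrt(6**2 + (-1)**2) + 55) + 107)**2 = (649*(sqrt(36 + 1) + 55)/9 + 107)**2 = (649*(sqrt(37) + 55)/9 + 107)**2 = (649*(55 + sqrt(37))/9 + 107)**2 = ((35695/9 + 649*sqrt(37)/9) + 107)**2 = (36658/9 + 649*sqrt(37)/9)**2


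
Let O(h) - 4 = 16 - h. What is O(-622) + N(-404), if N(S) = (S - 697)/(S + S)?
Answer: 519837/808 ≈ 643.36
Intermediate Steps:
O(h) = 20 - h (O(h) = 4 + (16 - h) = 20 - h)
N(S) = (-697 + S)/(2*S) (N(S) = (-697 + S)/((2*S)) = (-697 + S)*(1/(2*S)) = (-697 + S)/(2*S))
O(-622) + N(-404) = (20 - 1*(-622)) + (½)*(-697 - 404)/(-404) = (20 + 622) + (½)*(-1/404)*(-1101) = 642 + 1101/808 = 519837/808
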